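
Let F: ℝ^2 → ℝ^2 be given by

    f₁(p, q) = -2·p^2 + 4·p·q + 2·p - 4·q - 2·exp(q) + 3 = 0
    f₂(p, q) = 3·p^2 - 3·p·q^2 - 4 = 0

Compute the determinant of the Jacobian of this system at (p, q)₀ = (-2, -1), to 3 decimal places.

J = [[-4·p + 4·q + 2, 4·p - 2·exp(q) - 4], [6·p - 3·q^2, -6·p·q]].
At the point, J = [[6.000, -12.73576], [-15.000, -12.000]].
det J = -263.036.

-263.036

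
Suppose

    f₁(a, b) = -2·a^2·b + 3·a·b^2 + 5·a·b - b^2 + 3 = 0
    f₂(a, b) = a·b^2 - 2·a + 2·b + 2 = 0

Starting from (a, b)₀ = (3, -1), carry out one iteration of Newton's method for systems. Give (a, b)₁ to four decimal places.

(1.0847, -1.2712)

At (3, -1): F = (14.0000, -3.0000).
Jacobian J = [[-4·a·b + 3·b^2 + 5·b, -2·a^2 + 6·a·b + 5·a - 2·b], [b^2 - 2, 2·a·b + 2]].
At the point, J = [[10.0000, -19.0000], [-1.0000, -4.0000]] (det J = -59.0000).
Solving J·Δ = −F gives Δ = (-1.9153, -0.2712).
Then the next iterate is (a, b)₁ = (1.0847, -1.2712).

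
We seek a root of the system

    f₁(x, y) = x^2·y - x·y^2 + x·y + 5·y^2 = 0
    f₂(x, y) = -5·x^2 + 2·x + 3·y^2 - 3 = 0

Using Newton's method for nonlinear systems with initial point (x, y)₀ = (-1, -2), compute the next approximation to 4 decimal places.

(-0.2308, -1.0641)

At (-1, -2): F = (24.0000, 2.0000).
Jacobian J = [[2·x·y - y^2 + y, x^2 - 2·x·y + x + 10·y], [-10·x + 2, 6·y]].
At the point, J = [[-2.0000, -24.0000], [12.0000, -12.0000]] (det J = 312.0000).
Solving J·Δ = −F gives Δ = (0.7692, 0.9359).
Then the next iterate is (x, y)₁ = (-0.2308, -1.0641).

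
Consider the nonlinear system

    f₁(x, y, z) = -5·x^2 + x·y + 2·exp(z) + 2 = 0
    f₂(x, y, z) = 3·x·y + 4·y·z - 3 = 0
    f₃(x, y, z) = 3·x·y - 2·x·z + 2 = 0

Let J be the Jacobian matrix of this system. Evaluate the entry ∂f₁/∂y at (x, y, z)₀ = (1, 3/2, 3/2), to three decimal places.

∂f₁/∂y = x.
At (1, 3/2, 3/2) this is 1.000.

1.000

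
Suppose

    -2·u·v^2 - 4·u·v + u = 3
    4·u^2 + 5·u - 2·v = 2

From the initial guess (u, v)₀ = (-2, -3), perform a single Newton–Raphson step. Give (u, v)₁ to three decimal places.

(-1.120, -2.837)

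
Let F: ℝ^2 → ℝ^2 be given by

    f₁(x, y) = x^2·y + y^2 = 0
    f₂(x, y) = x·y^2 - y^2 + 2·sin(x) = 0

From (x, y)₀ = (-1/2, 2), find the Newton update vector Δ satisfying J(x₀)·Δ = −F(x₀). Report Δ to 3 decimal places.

At (-1/2, 2): F = (4.500, -6.95885).
Jacobian J = [[2·x·y, x^2 + 2·y], [y^2 + 2·cos(x), 2·x·y - 2·y]].
At the point, J = [[-2.000, 4.250], [5.75517, -6.000]] (det J = -12.45945).
Solving J·Δ = −F gives Δ = (0.207, -0.962).

(0.207, -0.962)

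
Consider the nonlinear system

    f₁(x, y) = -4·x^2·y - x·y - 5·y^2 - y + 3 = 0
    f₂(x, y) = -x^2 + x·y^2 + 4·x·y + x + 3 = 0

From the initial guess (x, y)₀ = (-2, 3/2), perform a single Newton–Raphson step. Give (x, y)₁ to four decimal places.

(-0.1273, 1.8795)

At (-2, 3/2): F = (-30.7500, -19.5000).
Jacobian J = [[-8·x·y - y, -4·x^2 - x - 10·y - 1], [-2·x + y^2 + 4·y + 1, 2·x·y + 4·x]].
At the point, J = [[22.5000, -30.0000], [13.2500, -14.0000]] (det J = 82.5000).
Solving J·Δ = −F gives Δ = (1.8727, 0.3795).
Then the next iterate is (x, y)₁ = (-0.1273, 1.8795).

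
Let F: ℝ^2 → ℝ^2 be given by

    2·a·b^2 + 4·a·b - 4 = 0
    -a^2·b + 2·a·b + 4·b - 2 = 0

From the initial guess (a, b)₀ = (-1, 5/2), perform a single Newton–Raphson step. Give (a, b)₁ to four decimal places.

At (-1, 5/2): F = (-26.5000, 0.5000).
Jacobian J = [[2·b^2 + 4·b, 4·a·b + 4·a], [-2·a·b + 2·b, -a^2 + 2·a + 4]].
At the point, J = [[22.5000, -14.0000], [10.0000, 1.0000]] (det J = 162.5000).
Solving J·Δ = −F gives Δ = (0.1200, -1.7000).
Then the next iterate is (a, b)₁ = (-0.8800, 0.8000).

(-0.8800, 0.8000)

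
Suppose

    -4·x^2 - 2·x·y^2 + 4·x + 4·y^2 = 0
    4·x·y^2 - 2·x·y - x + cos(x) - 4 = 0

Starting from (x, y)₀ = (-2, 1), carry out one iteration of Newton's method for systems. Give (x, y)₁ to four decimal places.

At (-2, 1): F = (-16.0000, -6.416147).
Jacobian J = [[-8·x - 2·y^2 + 4, -4·x·y + 8·y], [4·y^2 - 2·y - sin(x) - 1, 8·x·y - 2·x]].
At the point, J = [[18.0000, 16.0000], [1.909297, -12.0000]] (det J = -246.548759).
Solving J·Δ = −F gives Δ = (1.1951, -0.3445).
Then the next iterate is (x, y)₁ = (-0.8049, 0.6555).

(-0.8049, 0.6555)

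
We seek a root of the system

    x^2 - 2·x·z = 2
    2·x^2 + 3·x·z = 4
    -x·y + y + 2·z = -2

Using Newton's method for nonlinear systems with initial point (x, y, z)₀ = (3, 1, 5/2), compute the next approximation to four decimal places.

(1.8333, 2.5556, 0.9722)

At (3, 1, 5/2): F = (-8.0000, 36.5000, 5.0000).
Jacobian J = [[2·x - 2·z, 0, -2·x], [4·x + 3·z, 0, 3·x], [-y, -x + 1, 2]].
At the point, J = [[1.0000, 0.0000, -6.0000], [19.5000, 0.0000, 9.0000], [-1.0000, -2.0000, 2.0000]] (det J = 252.0000).
Solving J·Δ = −F gives Δ = (-1.1667, 1.5556, -1.5278).
Then the next iterate is (x, y, z)₁ = (1.8333, 2.5556, 0.9722).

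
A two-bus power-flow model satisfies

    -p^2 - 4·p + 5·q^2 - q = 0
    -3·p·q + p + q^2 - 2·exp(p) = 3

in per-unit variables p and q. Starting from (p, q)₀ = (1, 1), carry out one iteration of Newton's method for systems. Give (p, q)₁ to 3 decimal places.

At (1, 1): F = (-1.000, -9.43656).
Jacobian J = [[-2·p - 4, 10·q - 1], [-3·q - 2·exp(p) + 1, -3·p + 2·q]].
At the point, J = [[-6.000, 9.000], [-7.43656, -1.000]] (det J = 72.92907).
Solving J·Δ = −F gives Δ = (-1.178, -0.674).
Then the next iterate is (p, q)₁ = (-0.178, 0.326).

(-0.178, 0.326)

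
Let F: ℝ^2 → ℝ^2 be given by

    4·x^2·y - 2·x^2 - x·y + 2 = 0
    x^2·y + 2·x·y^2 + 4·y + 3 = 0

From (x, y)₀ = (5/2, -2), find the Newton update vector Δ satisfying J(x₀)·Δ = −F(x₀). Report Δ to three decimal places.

At (5/2, -2): F = (-55.500, 2.500).
Jacobian J = [[8·x·y - 4·x - y, 4·x^2 - x], [2·x·y + 2·y^2, x^2 + 4·x·y + 4]].
At the point, J = [[-48.000, 22.500], [-2.000, -9.750]] (det J = 513.000).
Solving J·Δ = −F gives Δ = (-0.945, 0.450).

(-0.945, 0.450)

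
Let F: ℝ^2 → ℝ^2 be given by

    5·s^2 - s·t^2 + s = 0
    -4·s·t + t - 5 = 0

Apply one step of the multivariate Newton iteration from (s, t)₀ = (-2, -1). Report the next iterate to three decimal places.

(-1.244, 0.220)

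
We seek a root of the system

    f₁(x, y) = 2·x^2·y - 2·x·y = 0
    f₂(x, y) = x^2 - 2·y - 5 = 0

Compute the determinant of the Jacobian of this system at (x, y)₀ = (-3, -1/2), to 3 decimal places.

J = [[4·x·y - 2·y, 2·x^2 - 2·x], [2·x, -2]].
At the point, J = [[7.000, 24.000], [-6.000, -2.000]].
det J = 130.000.

130.000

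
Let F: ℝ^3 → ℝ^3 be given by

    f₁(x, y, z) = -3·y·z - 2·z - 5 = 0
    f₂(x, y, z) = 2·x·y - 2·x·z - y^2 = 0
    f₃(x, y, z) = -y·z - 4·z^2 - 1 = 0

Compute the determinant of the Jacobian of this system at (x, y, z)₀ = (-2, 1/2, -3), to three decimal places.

-1554.000

J = [[0, -3·z, -3·y - 2], [2·y - 2·z, 2·x - 2·y, -2·x], [0, -z, -y - 8·z]].
At the point, J = [[0.000, 9.000, -3.500], [7.000, -5.000, 4.000], [0.000, 3.000, 23.500]].
det J = -1554.000.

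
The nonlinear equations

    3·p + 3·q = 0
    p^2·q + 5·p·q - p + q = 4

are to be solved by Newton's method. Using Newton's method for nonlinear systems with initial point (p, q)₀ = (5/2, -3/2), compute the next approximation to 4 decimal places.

(0.9371, -0.9371)

At (5/2, -3/2): F = (3.0000, -36.1250).
Jacobian J = [[3, 3], [2·p·q + 5·q - 1, p^2 + 5·p + 1]].
At the point, J = [[3.0000, 3.0000], [-16.0000, 19.7500]] (det J = 107.2500).
Solving J·Δ = −F gives Δ = (-1.5629, 0.5629).
Then the next iterate is (p, q)₁ = (0.9371, -0.9371).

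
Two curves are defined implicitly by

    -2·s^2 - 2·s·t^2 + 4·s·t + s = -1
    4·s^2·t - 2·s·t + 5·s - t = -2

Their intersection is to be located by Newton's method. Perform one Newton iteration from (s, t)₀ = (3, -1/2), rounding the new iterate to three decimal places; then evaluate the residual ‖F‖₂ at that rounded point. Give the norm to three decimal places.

At (3, -1/2): F = (-21.500, 2.500).
Jacobian J = [[-4·s - 2·t^2 + 4·t + 1, -4·s·t + 4·s], [8·s·t - 2·t + 5, 4·s^2 - 2·s - 1]].
At the point, J = [[-13.500, 18.000], [-6.000, 29.000]] (det J = -283.500).
Solving J·Δ = −F gives Δ = (-2.358, -0.574).
Then the next iterate is (s, t)₁ = (0.642, -1.074).
Re-evaluating at (0.642, -1.074): F = (-3.42142, 5.89236), so ‖F‖₂ = 6.814.

6.814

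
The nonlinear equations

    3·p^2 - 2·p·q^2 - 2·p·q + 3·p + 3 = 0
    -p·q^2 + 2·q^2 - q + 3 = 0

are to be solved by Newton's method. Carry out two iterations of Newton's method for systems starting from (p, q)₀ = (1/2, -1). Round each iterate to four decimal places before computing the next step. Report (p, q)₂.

At (1/2, -1): F = (5.2500, 5.5000).
Jacobian J = [[6·p - 2·q^2 - 2·q + 3, -4·p·q - 2·p], [-q^2, -2·p·q + 4·q - 1]].
At the point, J = [[6.0000, 1.0000], [-1.0000, -4.0000]] (det J = -23.0000).
Solving J·Δ = −F gives Δ = (-1.1522, 1.6630).
Then the next iterate is (p, q)₁ = (-0.6522, 0.6630).
Round to (-0.6522, 0.6630) and repeat: F = (3.757686, 3.502825), J = [[-3.118338, 3.034034], [-0.439569, 2.516817]].
Δ = (-0.1796, -1.4231), so (p, q)₂ = (-0.8318, -0.7601).

(-0.8318, -0.7601)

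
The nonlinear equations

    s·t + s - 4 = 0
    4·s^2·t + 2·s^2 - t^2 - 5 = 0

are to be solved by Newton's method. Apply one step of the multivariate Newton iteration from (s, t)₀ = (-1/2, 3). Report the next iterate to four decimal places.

(0.4167, -1.6667)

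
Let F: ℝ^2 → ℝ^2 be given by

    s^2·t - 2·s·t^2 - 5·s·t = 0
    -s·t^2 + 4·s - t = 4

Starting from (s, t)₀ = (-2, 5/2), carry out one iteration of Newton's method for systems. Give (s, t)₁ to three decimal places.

At (-2, 5/2): F = (60.000, -2.000).
Jacobian J = [[2·s·t - 2·t^2 - 5·t, s^2 - 4·s·t - 5·s], [-t^2 + 4, -2·s·t - 1]].
At the point, J = [[-35.000, 34.000], [-2.250, 9.000]] (det J = -238.500).
Solving J·Δ = −F gives Δ = (2.549, 0.860).
Then the next iterate is (s, t)₁ = (0.549, 3.360).

(0.549, 3.360)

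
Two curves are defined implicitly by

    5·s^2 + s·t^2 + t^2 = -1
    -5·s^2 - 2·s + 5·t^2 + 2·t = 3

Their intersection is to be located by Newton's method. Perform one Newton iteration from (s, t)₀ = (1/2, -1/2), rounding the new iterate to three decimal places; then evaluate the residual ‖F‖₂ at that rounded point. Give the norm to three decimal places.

2.057

At (1/2, -1/2): F = (2.625, -5.000).
Jacobian J = [[10·s + t^2, 2·s·t + 2·t], [-10·s - 2, 10·t + 2]].
At the point, J = [[5.250, -1.500], [-7.000, -3.000]] (det J = -26.250).
Solving J·Δ = −F gives Δ = (-0.586, -0.300).
Then the next iterate is (s, t)₁ = (-0.086, -0.800).
Re-evaluating at (-0.086, -0.800): F = (1.62194, -1.26498), so ‖F‖₂ = 2.057.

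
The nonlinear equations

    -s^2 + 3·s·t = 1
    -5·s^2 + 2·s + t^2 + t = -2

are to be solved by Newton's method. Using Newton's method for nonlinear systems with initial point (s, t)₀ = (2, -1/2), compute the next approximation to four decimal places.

(1.2083, 0.1076)

At (2, -1/2): F = (-8.0000, -14.2500).
Jacobian J = [[-2·s + 3·t, 3·s], [-10·s + 2, 2·t + 1]].
At the point, J = [[-5.5000, 6.0000], [-18.0000, 0.0000]] (det J = 108.0000).
Solving J·Δ = −F gives Δ = (-0.7917, 0.6076).
Then the next iterate is (s, t)₁ = (1.2083, 0.1076).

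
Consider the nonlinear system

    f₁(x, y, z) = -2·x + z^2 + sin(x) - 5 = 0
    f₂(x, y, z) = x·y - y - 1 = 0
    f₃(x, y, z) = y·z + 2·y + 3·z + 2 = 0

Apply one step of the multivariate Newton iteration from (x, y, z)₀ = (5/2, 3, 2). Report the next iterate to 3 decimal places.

At (5/2, 3, 2): F = (-5.40153, 3.500, 20.000).
Jacobian J = [[cos(x) - 2, 0, 2·z], [y, x - 1, 0], [0, z + 2, y + 3]].
At the point, J = [[-2.80114, 0.000, 4.000], [3.000, 1.500, 0.000], [0.000, 4.000, 6.000]] (det J = 22.78971).
Solving J·Δ = −F gives Δ = (4.941, -12.216, 4.811).
Then the next iterate is (x, y, z)₁ = (7.441, -9.216, 6.811).

(7.441, -9.216, 6.811)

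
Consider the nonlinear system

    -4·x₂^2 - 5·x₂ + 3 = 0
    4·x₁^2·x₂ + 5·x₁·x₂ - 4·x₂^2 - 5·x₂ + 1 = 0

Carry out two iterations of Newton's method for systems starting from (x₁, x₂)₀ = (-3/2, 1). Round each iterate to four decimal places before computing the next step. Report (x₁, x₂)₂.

(-1.8357, 0.4469)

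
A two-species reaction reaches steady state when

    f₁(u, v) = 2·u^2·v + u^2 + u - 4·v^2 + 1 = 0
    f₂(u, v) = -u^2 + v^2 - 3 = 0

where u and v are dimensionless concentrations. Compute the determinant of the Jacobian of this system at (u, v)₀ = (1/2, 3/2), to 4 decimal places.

J = [[4·u·v + 2·u + 1, 2·u^2 - 8·v], [-2·u, 2·v]].
At the point, J = [[5.0000, -11.5000], [-1.0000, 3.0000]].
det J = 3.5000.

3.5000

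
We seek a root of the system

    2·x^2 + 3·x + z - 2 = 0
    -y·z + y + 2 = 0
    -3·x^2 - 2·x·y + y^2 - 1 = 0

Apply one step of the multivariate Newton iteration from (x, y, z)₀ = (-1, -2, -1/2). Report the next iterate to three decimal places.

(-1.316, -5.579, 2.684)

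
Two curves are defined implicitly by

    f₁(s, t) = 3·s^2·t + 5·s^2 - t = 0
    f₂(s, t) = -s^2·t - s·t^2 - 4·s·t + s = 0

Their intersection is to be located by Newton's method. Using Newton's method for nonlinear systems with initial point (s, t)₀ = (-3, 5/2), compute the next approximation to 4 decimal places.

At (-3, 5/2): F = (110.0000, 23.2500).
Jacobian J = [[6·s·t + 10·s, 3·s^2 - 1], [-2·s·t - t^2 - 4·t + 1, -s^2 - 2·s·t - 4·s]].
At the point, J = [[-75.0000, 26.0000], [-0.2500, 18.0000]] (det J = -1343.5000).
Solving J·Δ = −F gives Δ = (1.0238, -1.2774).
Then the next iterate is (s, t)₁ = (-1.9762, 1.2226).

(-1.9762, 1.2226)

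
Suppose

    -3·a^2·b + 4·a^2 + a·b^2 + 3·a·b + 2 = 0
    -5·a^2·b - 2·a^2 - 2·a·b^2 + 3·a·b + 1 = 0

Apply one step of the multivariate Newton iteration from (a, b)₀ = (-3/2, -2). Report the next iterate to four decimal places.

At (-3/2, -2): F = (27.5000, 40.0000).
Jacobian J = [[-6·a·b + 8·a + b^2 + 3·b, -3·a^2 + 2·a·b + 3·a], [-10·a·b - 4·a - 2·b^2 + 3·b, -5·a^2 - 4·a·b + 3·a]].
At the point, J = [[-32.0000, -5.2500], [-38.0000, -27.7500]] (det J = 688.5000).
Solving J·Δ = −F gives Δ = (0.8034, 0.3413).
Then the next iterate is (a, b)₁ = (-0.6966, -1.6587).

(-0.6966, -1.6587)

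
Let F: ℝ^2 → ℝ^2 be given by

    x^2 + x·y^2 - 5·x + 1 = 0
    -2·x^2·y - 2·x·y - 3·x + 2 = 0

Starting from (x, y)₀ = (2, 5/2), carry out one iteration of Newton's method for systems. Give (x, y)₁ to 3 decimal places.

(0.848, 2.355)

At (2, 5/2): F = (7.500, -34.000).
Jacobian J = [[2·x + y^2 - 5, 2·x·y], [-4·x·y - 2·y - 3, -2·x^2 - 2·x]].
At the point, J = [[5.250, 10.000], [-28.000, -12.000]] (det J = 217.000).
Solving J·Δ = −F gives Δ = (-1.152, -0.145).
Then the next iterate is (x, y)₁ = (0.848, 2.355).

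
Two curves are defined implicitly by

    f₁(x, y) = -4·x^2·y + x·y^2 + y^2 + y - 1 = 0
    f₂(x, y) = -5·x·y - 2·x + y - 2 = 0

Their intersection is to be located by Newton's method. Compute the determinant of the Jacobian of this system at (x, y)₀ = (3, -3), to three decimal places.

J = [[-8·x·y + y^2, -4·x^2 + 2·x·y + 2·y + 1], [-5·y - 2, -5·x + 1]].
At the point, J = [[81.000, -59.000], [13.000, -14.000]].
det J = -367.000.

-367.000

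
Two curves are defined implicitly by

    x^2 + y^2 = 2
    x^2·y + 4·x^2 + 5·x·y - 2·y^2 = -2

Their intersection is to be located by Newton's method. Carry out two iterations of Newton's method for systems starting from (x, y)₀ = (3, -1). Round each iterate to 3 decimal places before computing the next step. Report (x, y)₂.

(1.251, -0.811)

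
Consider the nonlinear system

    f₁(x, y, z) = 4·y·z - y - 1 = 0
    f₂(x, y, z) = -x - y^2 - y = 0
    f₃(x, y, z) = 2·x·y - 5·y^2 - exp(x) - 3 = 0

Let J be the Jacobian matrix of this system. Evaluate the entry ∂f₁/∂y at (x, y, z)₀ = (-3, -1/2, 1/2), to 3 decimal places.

1.000

∂f₁/∂y = 4·z - 1.
At (-3, -1/2, 1/2) this is 1.000.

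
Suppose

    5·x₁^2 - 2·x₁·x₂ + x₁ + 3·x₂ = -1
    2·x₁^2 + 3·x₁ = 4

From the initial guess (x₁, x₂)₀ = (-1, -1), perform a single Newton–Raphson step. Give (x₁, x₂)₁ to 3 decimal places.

(-6.000, -8.000)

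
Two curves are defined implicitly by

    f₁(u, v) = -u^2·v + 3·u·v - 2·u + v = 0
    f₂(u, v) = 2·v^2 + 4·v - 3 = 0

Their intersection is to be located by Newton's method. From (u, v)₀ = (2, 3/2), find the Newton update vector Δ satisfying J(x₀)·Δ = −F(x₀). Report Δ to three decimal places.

(-0.500, -0.750)

At (2, 3/2): F = (0.500, 7.500).
Jacobian J = [[-2·u·v + 3·v - 2, -u^2 + 3·u + 1], [0, 4·v + 4]].
At the point, J = [[-3.500, 3.000], [0.000, 10.000]] (det J = -35.000).
Solving J·Δ = −F gives Δ = (-0.500, -0.750).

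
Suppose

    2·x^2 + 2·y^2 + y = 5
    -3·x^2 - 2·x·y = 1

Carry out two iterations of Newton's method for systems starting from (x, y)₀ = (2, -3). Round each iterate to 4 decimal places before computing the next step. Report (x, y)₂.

(0.7982, -1.7078)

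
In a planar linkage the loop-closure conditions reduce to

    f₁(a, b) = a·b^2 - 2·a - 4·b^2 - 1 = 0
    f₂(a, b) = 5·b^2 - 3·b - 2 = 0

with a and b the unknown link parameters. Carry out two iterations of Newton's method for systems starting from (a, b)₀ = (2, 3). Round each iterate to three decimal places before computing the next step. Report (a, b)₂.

At (2, 3): F = (-23.000, 34.000).
Jacobian J = [[b^2 - 2, 2·a·b - 8·b], [0, 10·b - 3]].
At the point, J = [[7.000, -12.000], [0.000, 27.000]] (det J = 189.000).
Solving J·Δ = −F gives Δ = (1.127, -1.259).
Then the next iterate is (a, b)₁ = (3.127, 1.741).
Round to (3.127, 1.741) and repeat: F = (-9.90013, 7.93241), J = [[1.03108, -3.03979], [0.000, 14.410]].
Δ = (7.979, -0.550), so (a, b)₂ = (11.106, 1.191).

(11.106, 1.191)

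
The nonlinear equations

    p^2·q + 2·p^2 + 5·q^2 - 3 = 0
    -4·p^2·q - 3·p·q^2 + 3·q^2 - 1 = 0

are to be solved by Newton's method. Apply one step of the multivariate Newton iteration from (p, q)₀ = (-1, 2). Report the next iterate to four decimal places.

(-0.5697, 1.1639)

At (-1, 2): F = (21.0000, 15.0000).
Jacobian J = [[2·p·q + 4·p, p^2 + 10·q], [-8·p·q - 3·q^2, -4·p^2 - 6·p·q + 6·q]].
At the point, J = [[-8.0000, 21.0000], [4.0000, 20.0000]] (det J = -244.0000).
Solving J·Δ = −F gives Δ = (0.4303, -0.8361).
Then the next iterate is (p, q)₁ = (-0.5697, 1.1639).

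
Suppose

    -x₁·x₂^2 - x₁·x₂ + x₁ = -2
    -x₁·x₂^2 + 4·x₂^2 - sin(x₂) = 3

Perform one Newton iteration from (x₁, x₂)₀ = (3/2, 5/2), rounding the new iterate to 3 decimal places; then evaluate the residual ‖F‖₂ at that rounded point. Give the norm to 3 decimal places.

At (3/2, 5/2): F = (-9.625, 12.02653).
Jacobian J = [[-x₂^2 - x₂ + 1, -2·x₁·x₂ - x₁], [-x₂^2, -2·x₁·x₂ + 8·x₂ - cos(x₂)]].
At the point, J = [[-7.750, -9.000], [-6.250, 13.30114]] (det J = -159.33386).
Solving J·Δ = −F gives Δ = (-0.124, -0.963).
Then the next iterate is (x₁, x₂)₁ = (1.376, 1.537).
Re-evaluating at (1.376, 1.537): F = (-1.98953, 2.19943), so ‖F‖₂ = 2.966.

2.966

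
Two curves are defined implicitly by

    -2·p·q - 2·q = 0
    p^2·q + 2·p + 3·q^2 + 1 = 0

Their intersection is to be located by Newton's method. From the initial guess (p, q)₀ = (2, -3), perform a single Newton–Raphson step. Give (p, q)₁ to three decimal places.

(1.083, -0.917)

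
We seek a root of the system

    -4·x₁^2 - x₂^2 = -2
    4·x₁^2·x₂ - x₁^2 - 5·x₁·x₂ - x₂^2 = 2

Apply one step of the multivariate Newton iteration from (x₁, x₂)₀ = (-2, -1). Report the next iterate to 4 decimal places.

(-1.1106, -0.6156)

At (-2, -1): F = (-15.0000, -33.0000).
Jacobian J = [[-8·x₁, -2·x₂], [8·x₁·x₂ - 2·x₁ - 5·x₂, 4·x₁^2 - 5·x₁ - 2·x₂]].
At the point, J = [[16.0000, 2.0000], [25.0000, 28.0000]] (det J = 398.0000).
Solving J·Δ = −F gives Δ = (0.8894, 0.3844).
Then the next iterate is (x₁, x₂)₁ = (-1.1106, -0.6156).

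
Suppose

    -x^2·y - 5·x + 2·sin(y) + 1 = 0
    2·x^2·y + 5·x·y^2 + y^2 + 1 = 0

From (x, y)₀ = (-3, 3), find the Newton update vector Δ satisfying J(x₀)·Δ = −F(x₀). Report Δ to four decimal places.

At (-3, 3): F = (-10.717760, -71.0000).
Jacobian J = [[-2·x·y - 5, -x^2 + 2·cos(y)], [4·x·y + 5·y^2, 2·x^2 + 10·x·y + 2·y]].
At the point, J = [[13.0000, -10.979985], [9.0000, -66.0000]] (det J = -759.180135).
Solving J·Δ = −F gives Δ = (-0.0951, -1.0887).

(-0.0951, -1.0887)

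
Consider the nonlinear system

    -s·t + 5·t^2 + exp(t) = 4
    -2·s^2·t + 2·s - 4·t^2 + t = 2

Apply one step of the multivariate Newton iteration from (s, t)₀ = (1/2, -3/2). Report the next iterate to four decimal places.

(1.1458, -0.8983)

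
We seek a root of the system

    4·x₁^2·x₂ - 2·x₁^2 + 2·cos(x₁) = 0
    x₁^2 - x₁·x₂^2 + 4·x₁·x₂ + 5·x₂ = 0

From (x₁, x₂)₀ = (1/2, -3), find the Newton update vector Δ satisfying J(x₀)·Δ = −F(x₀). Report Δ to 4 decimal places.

At (1/2, -3): F = (-1.744835, -25.2500).
Jacobian J = [[8·x₁·x₂ - 4·x₁ - 2·sin(x₁), 4·x₁^2], [2·x₁ - x₂^2 + 4·x₂, -2·x₁·x₂ + 4·x₁ + 5]].
At the point, J = [[-14.958851, 1.0000], [-20.0000, 10.0000]] (det J = -129.588511).
Solving J·Δ = −F gives Δ = (0.0602, 2.6454).

(0.0602, 2.6454)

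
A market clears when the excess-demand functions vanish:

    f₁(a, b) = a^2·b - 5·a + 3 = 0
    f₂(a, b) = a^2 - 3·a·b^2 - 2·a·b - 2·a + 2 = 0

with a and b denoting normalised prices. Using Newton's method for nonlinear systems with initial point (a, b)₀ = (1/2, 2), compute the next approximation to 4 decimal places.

(0.7104, 0.5248)

At (1/2, 2): F = (1.0000, -6.7500).
Jacobian J = [[2·a·b - 5, a^2], [2·a - 3·b^2 - 2·b - 2, -6·a·b - 2·a]].
At the point, J = [[-3.0000, 0.2500], [-17.0000, -7.0000]] (det J = 25.2500).
Solving J·Δ = −F gives Δ = (0.2104, -1.4752).
Then the next iterate is (a, b)₁ = (0.7104, 0.5248).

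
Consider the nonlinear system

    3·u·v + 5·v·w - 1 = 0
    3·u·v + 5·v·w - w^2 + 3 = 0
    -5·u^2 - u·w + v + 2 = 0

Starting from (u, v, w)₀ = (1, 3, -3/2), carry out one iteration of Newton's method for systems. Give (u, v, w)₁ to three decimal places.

At (1, 3, -3/2): F = (-14.500, -12.750, 1.500).
Jacobian J = [[3·v, 3·u + 5·w, 5·v], [3·v, 3·u + 5·w, 5·v - 2·w], [-10·u - w, 1, -u]].
At the point, J = [[9.000, -4.500, 15.000], [9.000, -4.500, 18.000], [-8.500, 1.000, -1.000]] (det J = 87.750).
Solving J·Δ = −F gives Δ = (-0.474, -6.115, -0.583).
Then the next iterate is (u, v, w)₁ = (0.526, -3.115, -2.083).

(0.526, -3.115, -2.083)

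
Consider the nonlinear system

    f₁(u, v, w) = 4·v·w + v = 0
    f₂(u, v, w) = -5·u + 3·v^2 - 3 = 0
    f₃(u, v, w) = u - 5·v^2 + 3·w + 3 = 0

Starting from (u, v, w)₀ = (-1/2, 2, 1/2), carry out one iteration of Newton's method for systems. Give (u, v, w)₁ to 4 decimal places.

At (-1/2, 2, 1/2): F = (6.0000, 11.5000, -16.0000).
Jacobian J = [[0, 4·w + 1, 4·v], [-5, 6·v, 0], [1, -10·v, 3]].
At the point, J = [[0.0000, 3.0000, 8.0000], [-5.0000, 12.0000, 0.0000], [1.0000, -20.0000, 3.0000]] (det J = 749.0000).
Solving J·Δ = −F gives Δ = (0.2557, -0.8518, -0.4306).
Then the next iterate is (u, v, w)₁ = (-0.2443, 1.1482, 0.0694).

(-0.2443, 1.1482, 0.0694)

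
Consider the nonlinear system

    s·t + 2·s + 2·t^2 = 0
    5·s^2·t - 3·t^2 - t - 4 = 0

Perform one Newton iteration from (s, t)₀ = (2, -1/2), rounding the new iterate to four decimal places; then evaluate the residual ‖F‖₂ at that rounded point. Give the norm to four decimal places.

At (2, -1/2): F = (3.5000, -14.2500).
Jacobian J = [[t + 2, s + 4·t], [10·s·t, 5·s^2 - 6·t - 1]].
At the point, J = [[1.5000, 0.0000], [-10.0000, 22.0000]] (det J = 33.0000).
Solving J·Δ = −F gives Δ = (-2.3333, -0.4129).
Then the next iterate is (s, t)₁ = (-0.3333, -0.9129).
Re-evaluating at (-0.3333, -0.9129): F = (1.304442, -6.094324), so ‖F‖₂ = 6.2324.

6.2324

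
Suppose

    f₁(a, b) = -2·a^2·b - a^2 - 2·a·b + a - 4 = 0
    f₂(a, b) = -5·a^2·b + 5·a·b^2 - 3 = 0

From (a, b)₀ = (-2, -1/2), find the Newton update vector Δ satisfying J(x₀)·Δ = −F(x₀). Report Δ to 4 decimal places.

At (-2, -1/2): F = (-8.0000, 4.5000).
Jacobian J = [[-4·a·b - 2·a - 2·b + 1, -2·a^2 - 2·a], [-10·a·b + 5·b^2, -5·a^2 + 10·a·b]].
At the point, J = [[2.0000, -4.0000], [-8.7500, -10.0000]] (det J = -55.0000).
Solving J·Δ = −F gives Δ = (1.7818, -1.1091).

(1.7818, -1.1091)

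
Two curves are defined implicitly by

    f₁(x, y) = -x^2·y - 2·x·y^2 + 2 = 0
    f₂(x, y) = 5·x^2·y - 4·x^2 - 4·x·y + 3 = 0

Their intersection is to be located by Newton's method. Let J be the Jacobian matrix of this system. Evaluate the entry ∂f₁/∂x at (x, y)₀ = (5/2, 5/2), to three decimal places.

∂f₁/∂x = -2·x·y - 2·y^2.
At (5/2, 5/2) this is -25.000.

-25.000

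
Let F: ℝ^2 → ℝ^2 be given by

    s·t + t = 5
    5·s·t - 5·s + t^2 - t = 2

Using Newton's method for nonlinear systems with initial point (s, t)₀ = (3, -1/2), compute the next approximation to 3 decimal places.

(2.830, 1.229)

At (3, -1/2): F = (-7.000, -23.750).
Jacobian J = [[t, s + 1], [5·t - 5, 5·s + 2·t - 1]].
At the point, J = [[-0.500, 4.000], [-7.500, 13.000]] (det J = 23.500).
Solving J·Δ = −F gives Δ = (-0.170, 1.729).
Then the next iterate is (s, t)₁ = (2.830, 1.229).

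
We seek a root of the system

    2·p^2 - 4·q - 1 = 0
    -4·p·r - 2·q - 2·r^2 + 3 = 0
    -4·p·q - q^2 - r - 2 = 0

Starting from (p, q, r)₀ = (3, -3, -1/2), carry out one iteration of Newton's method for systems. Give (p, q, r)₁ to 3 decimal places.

At (3, -3, -1/2): F = (29.000, 14.500, 25.500).
Jacobian J = [[4·p, -4, 0], [-4·r, -2, -4·p - 4·r], [-4·q, -4·p - 2·q, -1]].
At the point, J = [[12.000, -4.000, 0.000], [2.000, -2.000, -10.000], [12.000, -6.000, -1.000]] (det J = -224.000).
Solving J·Δ = −F gives Δ = (-3.214, -2.393, 1.286).
Then the next iterate is (p, q, r)₁ = (-0.214, -5.393, 0.786).

(-0.214, -5.393, 0.786)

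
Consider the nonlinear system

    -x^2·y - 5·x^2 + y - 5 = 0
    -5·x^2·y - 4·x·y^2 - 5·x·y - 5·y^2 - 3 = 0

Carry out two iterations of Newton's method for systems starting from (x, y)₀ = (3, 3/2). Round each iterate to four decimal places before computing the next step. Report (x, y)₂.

(0.5482, 0.8722)

At (3, 3/2): F = (-62.0000, -131.2500).
Jacobian J = [[-2·x·y - 10·x, -x^2 + 1], [-10·x·y - 4·y^2 - 5·y, -5·x^2 - 8·x·y - 5·x - 10·y]].
At the point, J = [[-39.0000, -8.0000], [-61.5000, -111.0000]] (det J = 3837.0000).
Solving J·Δ = −F gives Δ = (-1.5199, -0.3403).
Then the next iterate is (x, y)₁ = (1.4801, 1.1597).
Round to (1.4801, 1.1597) and repeat: F = (-17.334330, -38.972001), J = [[-18.233944, -1.190696], [-28.342836, -43.682756]].
Δ = (-0.9319, -0.2875), so (x, y)₂ = (0.5482, 0.8722).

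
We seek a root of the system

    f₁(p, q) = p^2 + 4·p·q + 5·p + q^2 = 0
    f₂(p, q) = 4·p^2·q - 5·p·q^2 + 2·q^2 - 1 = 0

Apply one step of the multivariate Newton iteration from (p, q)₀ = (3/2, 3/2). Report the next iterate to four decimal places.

(0.5430, 0.6554)

At (3/2, 3/2): F = (21.0000, 0.1250).
Jacobian J = [[2·p + 4·q + 5, 4·p + 2·q], [8·p·q - 5·q^2, 4·p^2 - 10·p·q + 4·q]].
At the point, J = [[14.0000, 9.0000], [6.7500, -7.5000]] (det J = -165.7500).
Solving J·Δ = −F gives Δ = (-0.9570, -0.8446).
Then the next iterate is (p, q)₁ = (0.5430, 0.6554).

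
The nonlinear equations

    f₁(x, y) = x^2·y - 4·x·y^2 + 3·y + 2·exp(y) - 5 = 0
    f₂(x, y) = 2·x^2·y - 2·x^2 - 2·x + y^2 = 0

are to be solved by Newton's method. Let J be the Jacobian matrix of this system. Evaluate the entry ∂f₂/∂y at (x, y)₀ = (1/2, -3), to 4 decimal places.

∂f₂/∂y = 2·x^2 + 2·y.
At (1/2, -3) this is -5.5000.

-5.5000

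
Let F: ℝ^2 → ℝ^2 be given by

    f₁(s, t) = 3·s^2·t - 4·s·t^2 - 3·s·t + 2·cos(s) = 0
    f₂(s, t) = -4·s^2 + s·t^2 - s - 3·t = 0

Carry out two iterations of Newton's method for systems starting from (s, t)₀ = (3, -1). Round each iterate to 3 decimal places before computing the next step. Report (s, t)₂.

(0.963, -0.839)

At (3, -1): F = (-31.97998, -33.000).
Jacobian J = [[6·s·t - 4·t^2 - 3·t - 2·sin(s), 3·s^2 - 8·s·t - 3·s], [-8·s + t^2 - 1, 2·s·t - 3]].
At the point, J = [[-19.28224, 42.000], [-24.000, -9.000]] (det J = 1181.54016).
Solving J·Δ = −F gives Δ = (-1.417, 0.111).
Then the next iterate is (s, t)₁ = (1.583, -0.889).
Round to (1.583, -0.889) and repeat: F = (-7.49006, -7.68848), J = [[-10.93786, 14.02696], [-12.87368, -5.81457]].
Δ = (-0.620, 0.050), so (s, t)₂ = (0.963, -0.839).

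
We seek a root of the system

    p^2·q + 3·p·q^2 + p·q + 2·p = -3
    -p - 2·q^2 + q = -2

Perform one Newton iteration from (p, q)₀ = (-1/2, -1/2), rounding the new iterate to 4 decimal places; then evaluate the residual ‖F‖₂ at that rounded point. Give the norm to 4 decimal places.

At (-1/2, -1/2): F = (1.7500, 1.5000).
Jacobian J = [[2·p·q + 3·q^2 + q + 2, p^2 + 6·p·q + p], [-1, -4·q + 1]].
At the point, J = [[2.7500, 1.2500], [-1.0000, 3.0000]] (det J = 9.5000).
Solving J·Δ = −F gives Δ = (-0.3553, -0.6184).
Then the next iterate is (p, q)₁ = (-0.8553, -1.1184).
Re-evaluating at (-0.8553, -1.1184): F = (-1.781660, -0.764737), so ‖F‖₂ = 1.9388.

1.9388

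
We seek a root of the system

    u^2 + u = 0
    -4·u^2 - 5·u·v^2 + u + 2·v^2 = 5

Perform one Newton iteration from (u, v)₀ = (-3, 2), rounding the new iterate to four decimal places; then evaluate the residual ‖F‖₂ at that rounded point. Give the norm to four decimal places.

7.1157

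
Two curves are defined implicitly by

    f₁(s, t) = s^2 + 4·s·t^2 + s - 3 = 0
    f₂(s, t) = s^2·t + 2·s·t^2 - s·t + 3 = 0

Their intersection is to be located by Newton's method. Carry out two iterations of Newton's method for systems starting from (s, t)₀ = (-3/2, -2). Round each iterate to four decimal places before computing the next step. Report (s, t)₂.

(-2.2920, -0.1951)

At (-3/2, -2): F = (-26.2500, -16.5000).
Jacobian J = [[2·s + 4·t^2 + 1, 8·s·t], [2·s·t + 2·t^2 - t, s^2 + 4·s·t - s]].
At the point, J = [[14.0000, 24.0000], [16.0000, 15.7500]] (det J = -163.5000).
Solving J·Δ = −F gives Δ = (-0.1067, 1.1560).
Then the next iterate is (s, t)₁ = (-1.6067, -0.8440).
Round to (-1.6067, -0.8440) and repeat: F = (-6.603256, -2.823849), J = [[0.635944, 10.848438], [4.980782, 9.612404]].
Δ = (-0.6853, 0.6489), so (s, t)₂ = (-2.2920, -0.1951).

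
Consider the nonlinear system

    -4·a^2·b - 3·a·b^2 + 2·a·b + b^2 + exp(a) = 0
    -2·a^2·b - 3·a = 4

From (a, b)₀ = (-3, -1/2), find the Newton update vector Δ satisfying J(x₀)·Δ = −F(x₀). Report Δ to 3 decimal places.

(1.374, 0.091)

At (-3, -1/2): F = (23.54979, 14.000).
Jacobian J = [[-8·a·b - 3·b^2 + 2·b + exp(a), -4·a^2 - 6·a·b + 2·a + 2·b], [-4·a·b - 3, -2·a^2]].
At the point, J = [[-13.70021, -52.000], [-9.000, -18.000]] (det J = -221.39617).
Solving J·Δ = −F gives Δ = (1.374, 0.091).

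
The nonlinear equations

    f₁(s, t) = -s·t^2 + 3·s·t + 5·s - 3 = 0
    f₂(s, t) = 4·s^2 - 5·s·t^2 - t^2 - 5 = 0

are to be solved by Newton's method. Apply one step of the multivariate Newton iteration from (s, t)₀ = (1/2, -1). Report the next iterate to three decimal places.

(0.368, 0.053)

At (1/2, -1): F = (-2.500, -7.500).
Jacobian J = [[-t^2 + 3·t + 5, -2·s·t + 3·s], [8·s - 5·t^2, -10·s·t - 2·t]].
At the point, J = [[1.000, 2.500], [-1.000, 7.000]] (det J = 9.500).
Solving J·Δ = −F gives Δ = (-0.132, 1.053).
Then the next iterate is (s, t)₁ = (0.368, 0.053).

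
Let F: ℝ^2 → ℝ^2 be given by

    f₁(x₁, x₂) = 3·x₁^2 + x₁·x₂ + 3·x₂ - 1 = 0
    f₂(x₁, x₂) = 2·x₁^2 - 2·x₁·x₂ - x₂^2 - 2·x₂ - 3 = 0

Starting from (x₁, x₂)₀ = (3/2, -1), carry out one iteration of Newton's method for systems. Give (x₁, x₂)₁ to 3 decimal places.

(1.025, -0.433)

At (3/2, -1): F = (1.250, 5.500).
Jacobian J = [[6·x₁ + x₂, x₁ + 3], [4·x₁ - 2·x₂, -2·x₁ - 2·x₂ - 2]].
At the point, J = [[8.000, 4.500], [8.000, -3.000]] (det J = -60.000).
Solving J·Δ = −F gives Δ = (-0.475, 0.567).
Then the next iterate is (x₁, x₂)₁ = (1.025, -0.433).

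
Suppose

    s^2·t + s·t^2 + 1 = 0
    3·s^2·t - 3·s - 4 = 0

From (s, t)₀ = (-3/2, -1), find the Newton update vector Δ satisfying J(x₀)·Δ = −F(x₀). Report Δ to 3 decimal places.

(3.167, -1.889)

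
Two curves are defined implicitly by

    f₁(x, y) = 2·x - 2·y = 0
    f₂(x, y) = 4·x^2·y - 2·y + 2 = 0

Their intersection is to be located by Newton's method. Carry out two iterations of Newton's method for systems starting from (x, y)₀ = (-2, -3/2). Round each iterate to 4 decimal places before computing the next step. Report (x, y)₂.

(-1.0772, -1.0772)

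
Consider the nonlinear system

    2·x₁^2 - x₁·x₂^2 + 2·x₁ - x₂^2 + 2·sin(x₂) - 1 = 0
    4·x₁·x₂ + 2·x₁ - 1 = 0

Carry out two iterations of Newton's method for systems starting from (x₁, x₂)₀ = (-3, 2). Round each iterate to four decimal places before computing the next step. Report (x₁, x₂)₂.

(-1.8566, -0.5430)

At (-3, 2): F = (20.818595, -31.0000).
Jacobian J = [[4·x₁ - x₂^2 + 2, -2·x₁·x₂ - 2·x₂ + 2·cos(x₂)], [4·x₂ + 2, 4·x₁]].
At the point, J = [[-14.0000, 7.167706], [10.0000, -12.0000]] (det J = 96.322937).
Solving J·Δ = −F gives Δ = (0.2868, -2.3443).
Then the next iterate is (x₁, x₂)₁ = (-2.7132, -0.3443).
Round to (-2.7132, -0.3443) and repeat: F = (7.824520, -2.689781), J = [[-8.971342, 0.702914], [0.6228, -10.8528]].
Δ = (0.8566, -0.1987), so (x₁, x₂)₂ = (-1.8566, -0.5430).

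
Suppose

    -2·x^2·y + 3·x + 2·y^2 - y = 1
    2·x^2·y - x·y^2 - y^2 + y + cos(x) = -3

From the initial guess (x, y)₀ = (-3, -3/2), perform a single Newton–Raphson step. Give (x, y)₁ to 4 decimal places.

At (-3, -3/2): F = (23.0000, -21.989992).
Jacobian J = [[-4·x·y + 3, -2·x^2 + 4·y - 1], [4·x·y - y^2 - sin(x), 2·x^2 - 2·x·y - 2·y + 1]].
At the point, J = [[-15.0000, -25.0000], [15.891120, 13.0000]] (det J = 202.278000).
Solving J·Δ = −F gives Δ = (1.2396, 0.1762).
Then the next iterate is (x, y)₁ = (-1.7604, -1.3238).

(-1.7604, -1.3238)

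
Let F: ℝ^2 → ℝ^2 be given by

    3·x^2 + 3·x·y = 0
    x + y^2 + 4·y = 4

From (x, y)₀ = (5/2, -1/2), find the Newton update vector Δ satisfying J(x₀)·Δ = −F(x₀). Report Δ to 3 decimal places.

(-2.102, 1.784)

At (5/2, -1/2): F = (15.000, -3.250).
Jacobian J = [[6·x + 3·y, 3·x], [1, 2·y + 4]].
At the point, J = [[13.500, 7.500], [1.000, 3.000]] (det J = 33.000).
Solving J·Δ = −F gives Δ = (-2.102, 1.784).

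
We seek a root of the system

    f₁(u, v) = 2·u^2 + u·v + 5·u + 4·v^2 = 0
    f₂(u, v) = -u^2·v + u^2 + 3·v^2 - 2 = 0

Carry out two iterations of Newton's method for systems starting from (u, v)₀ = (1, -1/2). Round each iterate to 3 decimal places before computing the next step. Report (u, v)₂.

(-0.651, -0.856)

At (1, -1/2): F = (7.500, 0.250).
Jacobian J = [[4·u + v + 5, u + 8·v], [-2·u·v + 2·u, -u^2 + 6·v]].
At the point, J = [[8.500, -3.000], [3.000, -4.000]] (det J = -25.000).
Solving J·Δ = −F gives Δ = (-1.170, -0.815).
Then the next iterate is (u, v)₁ = (-0.170, -1.315).
Round to (-0.170, -1.315) and repeat: F = (6.34825, 3.25458), J = [[3.005, -10.690], [-0.78710, -7.91890]].
Δ = (-0.481, 0.459), so (u, v)₂ = (-0.651, -0.856).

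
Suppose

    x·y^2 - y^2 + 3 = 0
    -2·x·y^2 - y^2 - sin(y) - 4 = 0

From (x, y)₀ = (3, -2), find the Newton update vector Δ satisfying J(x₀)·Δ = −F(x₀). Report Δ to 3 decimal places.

(-1.286, 0.732)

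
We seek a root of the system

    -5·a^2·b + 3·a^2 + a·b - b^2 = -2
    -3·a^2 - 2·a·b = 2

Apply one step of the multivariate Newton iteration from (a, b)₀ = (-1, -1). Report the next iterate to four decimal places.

At (-1, -1): F = (10.0000, -7.0000).
Jacobian J = [[-10·a·b + 6·a + b, -5·a^2 + a - 2·b], [-6·a - 2·b, -2·a]].
At the point, J = [[-17.0000, -4.0000], [8.0000, 2.0000]] (det J = -2.0000).
Solving J·Δ = −F gives Δ = (-4.0000, 19.5000).
Then the next iterate is (a, b)₁ = (-5.0000, 18.5000).

(-5.0000, 18.5000)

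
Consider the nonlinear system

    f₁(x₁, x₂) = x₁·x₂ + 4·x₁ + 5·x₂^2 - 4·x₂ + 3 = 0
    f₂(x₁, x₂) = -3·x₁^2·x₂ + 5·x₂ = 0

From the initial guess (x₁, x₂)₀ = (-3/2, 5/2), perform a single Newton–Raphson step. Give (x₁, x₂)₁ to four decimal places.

(-1.3668, 1.7120)

At (-3/2, 5/2): F = (14.5000, -4.3750).
Jacobian J = [[x₂ + 4, x₁ + 10·x₂ - 4], [-6·x₁·x₂, -3·x₁^2 + 5]].
At the point, J = [[6.5000, 19.5000], [22.5000, -1.7500]] (det J = -450.1250).
Solving J·Δ = −F gives Δ = (0.1332, -0.7880).
Then the next iterate is (x₁, x₂)₁ = (-1.3668, 1.7120).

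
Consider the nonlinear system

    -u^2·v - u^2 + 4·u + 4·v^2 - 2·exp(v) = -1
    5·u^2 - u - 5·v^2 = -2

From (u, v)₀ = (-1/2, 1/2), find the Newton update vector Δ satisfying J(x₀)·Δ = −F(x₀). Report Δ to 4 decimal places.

(0.6952, -0.3343)

At (-1/2, 1/2): F = (-3.672443, 2.5000).
Jacobian J = [[-2·u·v - 2·u + 4, -u^2 + 8·v - 2·exp(v)], [10·u - 1, -10·v]].
At the point, J = [[5.5000, 0.452557], [-6.0000, -5.0000]] (det J = -24.784655).
Solving J·Δ = −F gives Δ = (0.6952, -0.3343).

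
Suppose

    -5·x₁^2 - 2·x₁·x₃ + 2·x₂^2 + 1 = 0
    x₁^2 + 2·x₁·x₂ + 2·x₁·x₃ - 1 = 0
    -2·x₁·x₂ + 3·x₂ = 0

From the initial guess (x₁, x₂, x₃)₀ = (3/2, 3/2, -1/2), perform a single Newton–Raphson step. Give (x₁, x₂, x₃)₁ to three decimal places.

(1.500, 1.500, -1.917)

At (3/2, 3/2, -1/2): F = (-4.250, 4.250, 0.000).
Jacobian J = [[-10·x₁ - 2·x₃, 4·x₂, -2·x₁], [2·x₁ + 2·x₂ + 2·x₃, 2·x₁, 2·x₁], [-2·x₂, -2·x₁ + 3, 0]].
At the point, J = [[-14.000, 6.000, -3.000], [5.000, 3.000, 3.000], [-3.000, 0.000, 0.000]] (det J = -81.000).
Solving J·Δ = −F gives Δ = (0.000, 0.000, -1.417).
Then the next iterate is (x₁, x₂, x₃)₁ = (1.500, 1.500, -1.917).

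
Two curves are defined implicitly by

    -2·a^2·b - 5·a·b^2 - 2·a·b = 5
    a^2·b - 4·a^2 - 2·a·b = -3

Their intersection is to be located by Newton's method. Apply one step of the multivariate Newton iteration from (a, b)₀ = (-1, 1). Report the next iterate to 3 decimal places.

(-1.408, 0.878)

At (-1, 1): F = (0.000, 2.000).
Jacobian J = [[-4·a·b - 5·b^2 - 2·b, -2·a^2 - 10·a·b - 2·a], [2·a·b - 8·a - 2·b, a^2 - 2·a]].
At the point, J = [[-3.000, 10.000], [4.000, 3.000]] (det J = -49.000).
Solving J·Δ = −F gives Δ = (-0.408, -0.122).
Then the next iterate is (a, b)₁ = (-1.408, 0.878).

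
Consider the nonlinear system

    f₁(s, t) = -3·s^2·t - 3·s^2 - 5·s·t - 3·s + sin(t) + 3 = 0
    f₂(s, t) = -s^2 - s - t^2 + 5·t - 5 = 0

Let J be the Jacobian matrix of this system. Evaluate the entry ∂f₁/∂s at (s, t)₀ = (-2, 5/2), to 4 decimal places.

∂f₁/∂s = -6·s·t - 6·s - 5·t - 3.
At (-2, 5/2) this is 26.5000.

26.5000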